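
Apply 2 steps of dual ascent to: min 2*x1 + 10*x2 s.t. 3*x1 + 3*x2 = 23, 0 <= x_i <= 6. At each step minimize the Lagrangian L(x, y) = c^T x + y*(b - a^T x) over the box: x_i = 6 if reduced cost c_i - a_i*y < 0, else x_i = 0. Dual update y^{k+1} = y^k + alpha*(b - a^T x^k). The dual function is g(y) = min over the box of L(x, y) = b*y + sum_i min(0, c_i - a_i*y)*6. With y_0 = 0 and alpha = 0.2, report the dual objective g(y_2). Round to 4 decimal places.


Dual ascent for LP: min 2*x1 + 10*x2, 3*x1 + 3*x2 = 23, 0 <= x_i <= 6
Step 1: y^k = 0.0, reduced costs: (2.0, 10.0)
  x^k = (0.0, 0.0), subgradient = b - a^T x = 23.0
  y^{k+1} = 0.0 + 0.2*23.0 = 4.6
Step 2: y^k = 4.6, reduced costs: (-11.8, -3.8)
  x^k = (6.0, 6.0), subgradient = b - a^T x = -13.0
  y^{k+1} = 4.6 + 0.2*-13.0 = 2.0
Dual objective at y_2 = 2.0: reduced costs (-4.0, 4.0), box minimizer x = (6.0, 0.0)
g(y_2) = b*y + (c1 - a1*y)*x1 + (c2 - a2*y)*x2 = 23*2.0 + (-4.0)*6.0 + 4.0*0.0 = 46.0 - 24.0 + 0.0 = 22.0


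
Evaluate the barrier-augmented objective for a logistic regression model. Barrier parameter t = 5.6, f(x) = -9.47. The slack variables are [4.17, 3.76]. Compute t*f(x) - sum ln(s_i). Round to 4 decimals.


Step 1: Compute log-barrier.
ln values: [1.4279, 1.3244]
phi = -(1.4279 + 1.3244) = -2.7523
Step 2: Compute augmented objective.
t*f(x) = 5.6*-9.47 = -53.032
Total = -53.032 - 2.7523 = -55.7843


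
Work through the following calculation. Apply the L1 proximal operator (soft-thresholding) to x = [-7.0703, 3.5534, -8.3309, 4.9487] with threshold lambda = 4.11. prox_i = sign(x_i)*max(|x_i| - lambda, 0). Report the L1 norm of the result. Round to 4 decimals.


Soft-thresholding with lambda = 4.11:
prox(-7.0703) = sign(-7.0703)*max(|-7.0703| - 4.11, 0) = -2.9603
prox(3.5534) = sign(3.5534)*max(|3.5534| - 4.11, 0) = 0.0
prox(-8.3309) = sign(-8.3309)*max(|-8.3309| - 4.11, 0) = -4.2209
prox(4.9487) = sign(4.9487)*max(|4.9487| - 4.11, 0) = 0.8387
prox(x) = [-2.9603, 0.0, -4.2209, 0.8387]
||prox(x)||_1 = 2.9603 + 0.0 + 4.2209 + 0.8387 = 8.0199


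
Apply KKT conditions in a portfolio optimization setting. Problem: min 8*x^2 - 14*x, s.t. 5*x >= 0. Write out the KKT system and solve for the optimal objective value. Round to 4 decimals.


Step 1: Try lambda = 0 (constraint inactive).
Stationarity: 2*8*x - 14 = 0
x* = 14/(2*8) = 0.875
Check constraint: 5*0.875 = 4.375 >= 0 -- satisfied.
Step 2: Compute optimal value.
f(x*) = 8*0.875^2 - 14*0.875 = -6.125


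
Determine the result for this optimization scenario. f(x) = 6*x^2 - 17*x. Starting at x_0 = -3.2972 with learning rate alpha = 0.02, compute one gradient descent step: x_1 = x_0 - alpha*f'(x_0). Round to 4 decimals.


We compute the gradient at x_0 and apply the update.
f'(x) = 12*x - 17
f'(-3.2972) = 12*-3.2972 - 17 = -56.5664
x_1 = -3.2972 - 0.02*-56.5664 = -2.1659


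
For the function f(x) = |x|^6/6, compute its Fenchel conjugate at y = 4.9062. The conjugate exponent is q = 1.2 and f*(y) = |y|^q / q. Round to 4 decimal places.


The conjugate exponent q satisfies 1/p + 1/q = 1.
p = 6, so q = 6/(6 - 1) = 1.2
|y|^q = 4.9062^1.2 = 6.7436
f*(4.9062) = 6.7436 / 1.2 = 5.6197


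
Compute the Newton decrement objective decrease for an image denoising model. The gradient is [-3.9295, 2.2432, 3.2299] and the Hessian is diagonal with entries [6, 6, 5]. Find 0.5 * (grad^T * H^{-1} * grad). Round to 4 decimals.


Step 1: H is diagonal, so H^(-1) * g = [-0.6549, 0.3739, 0.646].
Step 2: g^T H^(-1) g = sum_i g_i^2 / H_ii
  = (-3.9295)^2/6 + (2.2432)^2/6 + (3.2299)^2/5
  = 2.5735 + 0.8387 + 2.0865 = 5.4986
Step 3: Objective decrease = 0.5 * g^T H^(-1) g = 2.7493


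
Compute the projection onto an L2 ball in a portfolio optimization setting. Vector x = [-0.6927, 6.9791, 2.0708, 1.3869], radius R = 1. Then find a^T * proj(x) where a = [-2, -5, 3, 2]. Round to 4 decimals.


Step 1: Compute ||x|| (intermediates to 6 decimals).
||x|| = sqrt((-0.6927)^2 + 6.9791^2 + 2.0708^2 + 1.3869^2) = 7.443076
Step 2: Project.
Since ||x|| > R, scale = R/||x|| = 1/7.443076 = 0.134353, proj(x) = scale * x
proj(x) = [-0.093066, 0.937663, 0.278218, 0.186334]
Step 3: Dot product.
a^T * proj(x) = -2*(-0.093066) - 5*0.937663 + 3*0.278218 + 2*0.186334 = -3.2949


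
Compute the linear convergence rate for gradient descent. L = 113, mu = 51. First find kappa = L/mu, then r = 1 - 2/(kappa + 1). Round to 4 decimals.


Step 1: Compute the condition number.
kappa = L/mu = 113/51 = 2.2157
Step 2: Compute the convergence rate.
r = 1 - 2/(kappa + 1) = 1 - 2*mu/(L + mu) = (L - mu)/(L + mu) = 62/164 = 0.378


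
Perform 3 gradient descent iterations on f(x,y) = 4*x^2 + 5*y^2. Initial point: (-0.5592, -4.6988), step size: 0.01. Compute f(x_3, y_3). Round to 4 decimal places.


Gradient descent on f(x,y) = 4*x^2 + 5*y^2.
Starting point: (-0.5592, -4.6988), alpha = 0.01
Step 1: grad_x = 2*4*-0.5592 = -4.4736, grad_y = 2*5*-4.6988 = -46.988
  x_1 = -0.5592 - 0.01*-4.4736 = -0.5145
  y_1 = -4.6988 - 0.01*-46.988 = -4.2289
Step 2: grad_x = 2*4*-0.5145 = -4.1157, grad_y = 2*5*-4.2289 = -42.2892
  x_2 = -0.5145 - 0.01*-4.1157 = -0.4733
  y_2 = -4.2289 - 0.01*-42.2892 = -3.806
Step 3: grad_x = 2*4*-0.4733 = -3.7865, grad_y = 2*5*-3.806 = -38.0603
  x_3 = -0.4733 - 0.01*-3.7865 = -0.4354
  y_3 = -3.806 - 0.01*-38.0603 = -3.4254
f(-0.4354, -3.4254) = 4*(-0.4354)^2 + 5*(-3.4254)^2 = 59.4261


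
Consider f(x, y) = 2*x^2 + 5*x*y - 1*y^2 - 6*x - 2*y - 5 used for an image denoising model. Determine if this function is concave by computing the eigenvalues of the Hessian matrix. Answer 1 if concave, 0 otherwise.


The Hessian of f(x,y) = 2*x^2 + 5*x*y - 1*y^2 - 6*x - 2*y - 5 is:
H = [[4, 5], [5, -2]]
Trace = 4 - 2 = 2
Determinant = 4*-2 - (5)^2 = -33
Discriminant = (2)^2 - 4*-33 = 136.0
Eigenvalues: lambda_1 = -4.831, lambda_2 = 6.831
The function is not concave.

0


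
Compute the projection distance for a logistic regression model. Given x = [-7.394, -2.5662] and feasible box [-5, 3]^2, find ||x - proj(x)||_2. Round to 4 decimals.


Project each component onto [-5, 3].
clip(-7.394) = -5.0, clip(-2.5662) = -2.5662
Projection = [-5.0, -2.5662]
Squared diffs: [5.7312, 0.0]
Distance = sqrt(5.7312) = 2.394


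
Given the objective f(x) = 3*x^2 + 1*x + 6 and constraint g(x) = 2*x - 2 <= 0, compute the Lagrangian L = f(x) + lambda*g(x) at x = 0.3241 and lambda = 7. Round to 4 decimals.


Step 1: Evaluate f(x).
f(0.3241) = 3*0.3241^2 + 1*0.3241 + 6 = 6.6392
Step 2: Evaluate g(x).
g(0.3241) = 2*0.3241 - 2 = -1.3518
Step 3: Compute Lagrangian.
L = 6.6392 + 7*-1.3518 = -2.8234


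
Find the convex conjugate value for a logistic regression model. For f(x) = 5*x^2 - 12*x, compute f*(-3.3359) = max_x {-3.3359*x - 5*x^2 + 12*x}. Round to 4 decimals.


f*(y) = sup_x {y*x - a*x^2 - b*x} = sup_x {(y-b)*x - a*x^2}
FOC: (y - b) - 2a*x = 0 => x* = (y - b)/(2a)
x* = (-3.3359 + 12)/(2*5) = 0.8664
f*(-3.3359) = (y-b)^2/(4a) = (-3.3359 + 12)^2/(4*5)
= 75.0666/20 = 3.7533


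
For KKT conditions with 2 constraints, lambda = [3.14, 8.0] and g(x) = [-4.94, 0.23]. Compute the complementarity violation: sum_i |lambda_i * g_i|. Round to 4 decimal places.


KKT complementary slackness check:
lambda_1 * g_1 = 3.14 * -4.94 = -15.5116
lambda_2 * g_2 = 8.0 * 0.23 = 1.84
Total violation = 15.5116 + 1.84 = 17.3516


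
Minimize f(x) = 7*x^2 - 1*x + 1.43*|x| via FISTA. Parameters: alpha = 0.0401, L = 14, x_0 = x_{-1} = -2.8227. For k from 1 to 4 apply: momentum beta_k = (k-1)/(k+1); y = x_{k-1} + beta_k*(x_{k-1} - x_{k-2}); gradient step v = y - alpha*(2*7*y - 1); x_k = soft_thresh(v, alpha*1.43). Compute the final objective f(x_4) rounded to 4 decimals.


FISTA on f(x) = 7*x^2 - 1*x + 1.43*|x|
L = 14, alpha = 0.0401
Iteration 1: beta = 0.0, y = -2.8227 + 0.0*(-2.8227 + 2.8227) = -2.8227
  grad(y) = -40.5178, v = y - alpha*grad = -1.1979
  prox(v) = soft_thresh(-1.1979, 0.0573) = -1.1406
Iteration 2: beta = 0.3333, y = -1.1406 + 0.3333*(-1.1406 + 2.8227) = -0.5799
  grad(y) = -9.1185, v = y - alpha*grad = -0.2142
  prox(v) = soft_thresh(-0.2142, 0.0573) = -0.1569
Iteration 3: beta = 0.5, y = -0.1569 + 0.5*(-0.1569 + 1.1406) = 0.335
  grad(y) = 3.6893, v = y - alpha*grad = 0.187
  prox(v) = soft_thresh(0.187, 0.0573) = 0.1297
Iteration 4: beta = 0.6, y = 0.1297 + 0.6*(0.1297 + 0.1569) = 0.3016
  grad(y) = 3.2225, v = y - alpha*grad = 0.1724
  prox(v) = soft_thresh(0.1724, 0.0573) = 0.115
f(x_4) = 7*0.115^2 - 1*0.115 + 1.43*|0.115| = 0.1421


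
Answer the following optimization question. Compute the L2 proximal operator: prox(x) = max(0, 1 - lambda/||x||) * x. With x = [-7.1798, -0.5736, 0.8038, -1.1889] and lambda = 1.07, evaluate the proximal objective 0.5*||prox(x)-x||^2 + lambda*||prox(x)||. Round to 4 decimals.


Step 1: Compute ||x||.
||x|| = 7.3443
Step 2: Compute scaling factor.
scale = max(0, 1 - 1.07/7.3443) = 0.8543
Step 3: prox(x) = [-6.1338, -0.49, 0.6867, -1.0157]
||prox(x)|| = 6.2743
Step 4: Proximal objective.
0.5*||prox-x||^2 = 0.5725
lambda*||prox|| = 6.7135
Total = 7.2859


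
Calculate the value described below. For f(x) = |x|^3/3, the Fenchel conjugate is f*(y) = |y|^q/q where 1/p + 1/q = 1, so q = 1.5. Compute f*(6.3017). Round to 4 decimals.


The conjugate exponent q satisfies 1/p + 1/q = 1.
p = 3, so q = 3/(3 - 1) = 1.5
|y|^q = 6.3017^1.5 = 15.8193
f*(6.3017) = 15.8193 / 1.5 = 10.5462


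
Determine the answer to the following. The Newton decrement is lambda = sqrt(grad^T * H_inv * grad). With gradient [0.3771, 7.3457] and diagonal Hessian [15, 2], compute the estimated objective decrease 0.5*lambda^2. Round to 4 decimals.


Step 1: H is diagonal, so H^(-1) * g = [0.0251, 3.6729].
Step 2: g^T H^(-1) g = sum_i g_i^2 / H_ii
  = (0.3771)^2/15 + (7.3457)^2/2
  = 0.0095 + 26.9797 = 26.9891
Step 3: Objective decrease = 0.5 * g^T H^(-1) g = 13.4946


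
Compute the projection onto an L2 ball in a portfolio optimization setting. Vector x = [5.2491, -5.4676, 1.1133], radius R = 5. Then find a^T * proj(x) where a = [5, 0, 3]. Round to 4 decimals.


Step 1: Compute ||x|| (intermediates to 6 decimals).
||x|| = sqrt(5.2491^2 + (-5.4676)^2 + 1.1133^2) = 7.660753
Step 2: Project.
Since ||x|| > R, scale = R/||x|| = 5/7.660753 = 0.652677, proj(x) = scale * x
proj(x) = [3.425967, -3.568577, 0.726625]
Step 3: Dot product.
a^T * proj(x) = 5*3.425967 + 0*(-3.568577) + 3*0.726625 = 19.3097


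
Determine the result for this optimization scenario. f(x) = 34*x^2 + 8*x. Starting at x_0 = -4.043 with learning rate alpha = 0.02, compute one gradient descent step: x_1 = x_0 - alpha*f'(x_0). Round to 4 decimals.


We compute the gradient at x_0 and apply the update.
f'(x) = 68*x + 8
f'(-4.043) = 68*-4.043 + 8 = -266.924
x_1 = -4.043 - 0.02*-266.924 = 1.2955


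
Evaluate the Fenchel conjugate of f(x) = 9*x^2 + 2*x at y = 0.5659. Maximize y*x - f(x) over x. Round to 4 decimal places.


f*(y) = sup_x {y*x - a*x^2 - b*x} = sup_x {(y-b)*x - a*x^2}
FOC: (y - b) - 2a*x = 0 => x* = (y - b)/(2a)
x* = (0.5659 - 2)/(2*9) = -0.0797
f*(0.5659) = (y-b)^2/(4a) = (0.5659 - 2)^2/(4*9)
= 2.0566/36 = 0.0571


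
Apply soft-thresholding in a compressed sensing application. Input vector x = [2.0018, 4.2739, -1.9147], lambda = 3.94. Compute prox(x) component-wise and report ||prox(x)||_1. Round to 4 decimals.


Soft-thresholding with lambda = 3.94:
prox(2.0018) = sign(2.0018)*max(|2.0018| - 3.94, 0) = 0.0
prox(4.2739) = sign(4.2739)*max(|4.2739| - 3.94, 0) = 0.3339
prox(-1.9147) = sign(-1.9147)*max(|-1.9147| - 3.94, 0) = 0.0
prox(x) = [0.0, 0.3339, 0.0]
||prox(x)||_1 = 0.0 + 0.3339 + 0.0 = 0.3339


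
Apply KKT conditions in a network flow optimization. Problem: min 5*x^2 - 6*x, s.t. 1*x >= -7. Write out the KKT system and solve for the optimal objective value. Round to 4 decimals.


Step 1: Try lambda = 0 (constraint inactive).
Stationarity: 2*5*x - 6 = 0
x* = 6/(2*5) = 0.6
Check constraint: 1*0.6 = 0.6 >= -7 -- satisfied.
Step 2: Compute optimal value.
f(x*) = 5*0.6^2 - 6*0.6 = -1.8


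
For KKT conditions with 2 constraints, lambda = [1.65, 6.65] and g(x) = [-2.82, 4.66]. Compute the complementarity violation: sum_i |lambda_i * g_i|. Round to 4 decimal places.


KKT complementary slackness check:
lambda_1 * g_1 = 1.65 * -2.82 = -4.653
lambda_2 * g_2 = 6.65 * 4.66 = 30.989
Total violation = 4.653 + 30.989 = 35.642


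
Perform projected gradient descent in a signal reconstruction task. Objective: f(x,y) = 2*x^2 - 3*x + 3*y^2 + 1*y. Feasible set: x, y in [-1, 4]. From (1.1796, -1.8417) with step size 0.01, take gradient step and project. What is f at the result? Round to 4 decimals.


Step 1: Compute gradient at (1.1796, -1.8417).
grad_x = 2*2*1.1796 - 3 = 1.7184
grad_y = 2*3*-1.8417 + 1 = -10.0502
Step 2: Gradient step.
x_raw = 1.1796 - 0.01*1.7184 = 1.1624
y_raw = -1.8417 - 0.01*-10.0502 = -1.7412
Step 3: Project onto [-1, 4].
x_proj = clip(1.1624) = 1.1624
y_proj = clip(-1.7412) = -1.0
Step 4: Evaluate f.
f(1.1624, -1.0) = 1.2152


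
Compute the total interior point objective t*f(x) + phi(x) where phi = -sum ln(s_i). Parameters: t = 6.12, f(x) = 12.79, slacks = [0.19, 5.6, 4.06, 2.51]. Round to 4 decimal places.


Step 1: Compute log-barrier.
ln values: [-1.6607, 1.7228, 1.4012, 0.9203]
phi = -(-1.6607 + 1.7228 + 1.4012 + 0.9203) = -2.3835
Step 2: Compute augmented objective.
t*f(x) = 6.12*12.79 = 78.2748
Total = 78.2748 - 2.3835 = 75.8913


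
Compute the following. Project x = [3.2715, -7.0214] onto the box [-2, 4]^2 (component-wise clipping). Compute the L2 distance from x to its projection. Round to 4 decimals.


Project each component onto [-2, 4].
clip(3.2715) = 3.2715, clip(-7.0214) = -2.0
Projection = [3.2715, -2.0]
Squared diffs: [0.0, 25.2145]
Distance = sqrt(25.2145) = 5.0214


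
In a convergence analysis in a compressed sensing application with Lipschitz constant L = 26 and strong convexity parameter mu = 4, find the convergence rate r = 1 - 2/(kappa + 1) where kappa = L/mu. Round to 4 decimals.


Step 1: Compute the condition number.
kappa = L/mu = 26/4 = 6.5
Step 2: Compute the convergence rate.
r = 1 - 2/(kappa + 1) = 1 - 2*mu/(L + mu) = (L - mu)/(L + mu) = 22/30 = 0.7333


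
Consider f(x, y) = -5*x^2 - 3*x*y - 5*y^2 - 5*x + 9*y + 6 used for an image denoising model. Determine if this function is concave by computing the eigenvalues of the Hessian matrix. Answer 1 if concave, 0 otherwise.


The Hessian of f(x,y) = -5*x^2 - 3*x*y - 5*y^2 - 5*x + 9*y + 6 is:
H = [[-10, -3], [-3, -10]]
Trace = -10 - 10 = -20
Determinant = -10*-10 - (-3)^2 = 91
Discriminant = (-20)^2 - 4*91 = 36.0
Eigenvalues: lambda_1 = -13.0, lambda_2 = -7.0
The function is concave.

1


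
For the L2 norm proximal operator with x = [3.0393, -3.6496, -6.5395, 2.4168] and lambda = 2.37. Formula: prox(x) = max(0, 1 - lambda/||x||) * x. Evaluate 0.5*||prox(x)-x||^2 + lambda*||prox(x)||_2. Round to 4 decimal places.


Step 1: Compute ||x||.
||x|| = 8.4358
Step 2: Compute scaling factor.
scale = max(0, 1 - 2.37/8.4358) = 0.7191
Step 3: prox(x) = [2.1854, -2.6243, -4.7023, 1.7378]
||prox(x)|| = 6.0658
Step 4: Proximal objective.
0.5*||prox-x||^2 = 2.8085
lambda*||prox|| = 14.3759
Total = 17.1844


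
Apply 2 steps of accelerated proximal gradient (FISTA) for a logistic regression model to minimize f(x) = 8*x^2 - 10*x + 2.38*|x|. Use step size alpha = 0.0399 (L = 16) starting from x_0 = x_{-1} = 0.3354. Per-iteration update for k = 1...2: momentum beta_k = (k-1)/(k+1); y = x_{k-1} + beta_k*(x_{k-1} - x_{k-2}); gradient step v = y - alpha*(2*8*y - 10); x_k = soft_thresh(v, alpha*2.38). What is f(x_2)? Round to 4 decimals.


FISTA on f(x) = 8*x^2 - 10*x + 2.38*|x|
L = 16, alpha = 0.0399
Iteration 1: beta = 0.0, y = 0.3354 + 0.0*(0.3354 - 0.3354) = 0.3354
  grad(y) = -4.6336, v = y - alpha*grad = 0.5203
  prox(v) = soft_thresh(0.5203, 0.095) = 0.4253
Iteration 2: beta = 0.3333, y = 0.4253 + 0.3333*(0.4253 - 0.3354) = 0.4553
  grad(y) = -2.7153, v = y - alpha*grad = 0.5636
  prox(v) = soft_thresh(0.5636, 0.095) = 0.4687
f(x_2) = 8*0.4687^2 - 10*0.4687 + 2.38*|0.4687| = -1.8141


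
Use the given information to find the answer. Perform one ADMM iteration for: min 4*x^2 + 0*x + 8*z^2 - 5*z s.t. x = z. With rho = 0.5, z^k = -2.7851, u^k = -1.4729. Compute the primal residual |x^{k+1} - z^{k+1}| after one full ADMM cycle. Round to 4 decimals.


ADMM iteration with rho = 0.5, z^k = -2.7851, u^k = -1.4729
Step 1: x-update.
Minimize 4*x^2 + 0*x + (0.5/2)*(x + 2.7851 - 1.4729)^2
FOC: (2*4 + 0.5)*x = 0 + 0.5*(-2.7851 + 1.4729)
x^{k+1} = -0.0772
Step 2: z-update.
Minimize 8*z^2 - 5*z + (0.5/2)*(-0.0772 - z - 1.4729)^2
FOC: (2*8 + 0.5)*z = 5 + 0.5*(-0.0772 - 1.4729)
z^{k+1} = 0.2561
Step 3: u-update.
u^{k+1} = -1.4729 - 0.0772 - 0.2561 = -1.8061
Step 4: Primal residual = |-0.0772 - 0.2561| = 0.3332


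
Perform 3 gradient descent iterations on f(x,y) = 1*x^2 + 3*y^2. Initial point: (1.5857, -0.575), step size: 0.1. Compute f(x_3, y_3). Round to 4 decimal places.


Gradient descent on f(x,y) = 1*x^2 + 3*y^2.
Starting point: (1.5857, -0.575), alpha = 0.1
Step 1: grad_x = 2*1*1.5857 = 3.1714, grad_y = 2*3*-0.575 = -3.45
  x_1 = 1.5857 - 0.1*3.1714 = 1.2686
  y_1 = -0.575 - 0.1*-3.45 = -0.23
Step 2: grad_x = 2*1*1.2686 = 2.5371, grad_y = 2*3*-0.23 = -1.38
  x_2 = 1.2686 - 0.1*2.5371 = 1.0148
  y_2 = -0.23 - 0.1*-1.38 = -0.092
Step 3: grad_x = 2*1*1.0148 = 2.0297, grad_y = 2*3*-0.092 = -0.552
  x_3 = 1.0148 - 0.1*2.0297 = 0.8119
  y_3 = -0.092 - 0.1*-0.552 = -0.0368
f(0.8119, -0.0368) = 1*0.8119^2 + 3*(-0.0368)^2 = 0.6632


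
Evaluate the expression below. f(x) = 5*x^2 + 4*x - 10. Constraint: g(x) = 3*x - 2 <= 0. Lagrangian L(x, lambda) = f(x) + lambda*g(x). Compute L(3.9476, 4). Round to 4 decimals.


Step 1: Evaluate f(x).
f(3.9476) = 5*3.9476^2 + 4*3.9476 - 10 = 83.7081
Step 2: Evaluate g(x).
g(3.9476) = 3*3.9476 - 2 = 9.8428
Step 3: Compute Lagrangian.
L = 83.7081 + 4*9.8428 = 123.0793


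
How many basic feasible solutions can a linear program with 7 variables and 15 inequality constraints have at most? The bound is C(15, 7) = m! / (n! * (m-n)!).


Each vertex corresponds to some choice of n active constraints out of m, so the number of vertices is at most C(m, n) = m! / (n!(m-n)!).
m = 15, n = 7
Numerator: 15 * 14 * 13 * 12 * 11 * 10 * 9
Denominator: 7! = 5040
C(15, 7) = 6435


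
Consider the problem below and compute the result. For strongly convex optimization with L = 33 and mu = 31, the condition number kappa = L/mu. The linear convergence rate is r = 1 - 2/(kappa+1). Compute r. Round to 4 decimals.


Step 1: Compute the condition number.
kappa = L/mu = 33/31 = 1.0645
Step 2: Compute the convergence rate.
r = 1 - 2/(kappa + 1) = 1 - 2*mu/(L + mu) = (L - mu)/(L + mu) = 2/64 = 0.0313


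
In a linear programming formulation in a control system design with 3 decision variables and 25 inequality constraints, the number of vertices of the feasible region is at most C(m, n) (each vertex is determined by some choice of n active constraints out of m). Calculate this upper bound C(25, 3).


Each vertex corresponds to some choice of n active constraints out of m, so the number of vertices is at most C(m, n) = m! / (n!(m-n)!).
m = 25, n = 3
Numerator: 25 * 24 * 23
Denominator: 3! = 6
C(25, 3) = 2300


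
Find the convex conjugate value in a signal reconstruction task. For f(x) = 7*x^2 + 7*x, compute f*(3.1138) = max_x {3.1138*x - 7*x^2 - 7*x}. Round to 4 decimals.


f*(y) = sup_x {y*x - a*x^2 - b*x} = sup_x {(y-b)*x - a*x^2}
FOC: (y - b) - 2a*x = 0 => x* = (y - b)/(2a)
x* = (3.1138 - 7)/(2*7) = -0.2776
f*(3.1138) = (y-b)^2/(4a) = (3.1138 - 7)^2/(4*7)
= 15.1026/28 = 0.5394


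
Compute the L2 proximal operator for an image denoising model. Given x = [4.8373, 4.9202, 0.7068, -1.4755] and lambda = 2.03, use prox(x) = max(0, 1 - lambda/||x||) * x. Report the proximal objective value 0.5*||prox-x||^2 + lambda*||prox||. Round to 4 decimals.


Step 1: Compute ||x||.
||x|| = 7.0912
Step 2: Compute scaling factor.
scale = max(0, 1 - 2.03/7.0912) = 0.7137
Step 3: prox(x) = [3.4525, 3.5117, 0.5045, -1.0531]
||prox(x)|| = 5.0612
Step 4: Proximal objective.
0.5*||prox-x||^2 = 2.0605
lambda*||prox|| = 10.2742
Total = 12.3346


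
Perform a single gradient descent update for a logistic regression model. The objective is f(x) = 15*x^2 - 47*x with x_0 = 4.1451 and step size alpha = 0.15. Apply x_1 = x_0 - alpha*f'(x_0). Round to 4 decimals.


We compute the gradient at x_0 and apply the update.
f'(x) = 30*x - 47
f'(4.1451) = 30*4.1451 - 47 = 77.353
x_1 = 4.1451 - 0.15*77.353 = -7.4579


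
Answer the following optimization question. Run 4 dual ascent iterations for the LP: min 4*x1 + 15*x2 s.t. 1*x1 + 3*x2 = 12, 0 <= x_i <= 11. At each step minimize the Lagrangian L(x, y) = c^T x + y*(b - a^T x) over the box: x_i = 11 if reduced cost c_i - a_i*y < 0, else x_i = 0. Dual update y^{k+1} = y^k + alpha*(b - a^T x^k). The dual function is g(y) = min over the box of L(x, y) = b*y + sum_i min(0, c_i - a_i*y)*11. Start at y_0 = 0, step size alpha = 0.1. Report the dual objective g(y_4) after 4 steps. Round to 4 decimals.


Dual ascent for LP: min 4*x1 + 15*x2, 1*x1 + 3*x2 = 12, 0 <= x_i <= 11
Step 1: y^k = 0.0, reduced costs: (4.0, 15.0)
  x^k = (0.0, 0.0), subgradient = b - a^T x = 12.0
  y^{k+1} = 0.0 + 0.1*12.0 = 1.2
Step 2: y^k = 1.2, reduced costs: (2.8, 11.4)
  x^k = (0.0, 0.0), subgradient = b - a^T x = 12.0
  y^{k+1} = 1.2 + 0.1*12.0 = 2.4
Step 3: y^k = 2.4, reduced costs: (1.6, 7.8)
  x^k = (0.0, 0.0), subgradient = b - a^T x = 12.0
  y^{k+1} = 2.4 + 0.1*12.0 = 3.6
Step 4: y^k = 3.6, reduced costs: (0.4, 4.2)
  x^k = (0.0, 0.0), subgradient = b - a^T x = 12.0
  y^{k+1} = 3.6 + 0.1*12.0 = 4.8
Dual objective at y_4 = 4.8: reduced costs (-0.8, 0.6), box minimizer x = (11.0, 0.0)
g(y_4) = b*y + (c1 - a1*y)*x1 + (c2 - a2*y)*x2 = 12*4.8 + (-0.8)*11.0 + 0.6*0.0 = 57.6 - 8.8 + 0.0 = 48.8


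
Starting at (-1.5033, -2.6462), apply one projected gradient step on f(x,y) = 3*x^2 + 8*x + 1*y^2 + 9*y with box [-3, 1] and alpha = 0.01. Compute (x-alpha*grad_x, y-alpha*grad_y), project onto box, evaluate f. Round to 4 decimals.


Step 1: Compute gradient at (-1.5033, -2.6462).
grad_x = 2*3*-1.5033 + 8 = -1.0198
grad_y = 2*1*-2.6462 + 9 = 3.7076
Step 2: Gradient step.
x_raw = -1.5033 - 0.01*-1.0198 = -1.4931
y_raw = -2.6462 - 0.01*3.7076 = -2.6833
Step 3: Project onto [-3, 1].
x_proj = clip(-1.4931) = -1.4931
y_proj = clip(-2.6833) = -2.6833
Step 4: Evaluate f.
f(-1.4931, -2.6833) = -22.2063


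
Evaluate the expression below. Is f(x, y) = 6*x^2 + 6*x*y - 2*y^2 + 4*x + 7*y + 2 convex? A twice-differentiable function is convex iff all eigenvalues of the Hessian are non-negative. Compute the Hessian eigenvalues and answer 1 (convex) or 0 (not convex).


The Hessian of f(x,y) = 6*x^2 + 6*x*y - 2*y^2 + 4*x + 7*y + 2 is:
H = [[12, 6], [6, -4]]
Trace = 12 - 4 = 8
Determinant = 12*-4 - (6)^2 = -84
Discriminant = (8)^2 - 4*-84 = 400.0
Eigenvalues: lambda_1 = -6.0, lambda_2 = 14.0
The function is not convex.

0


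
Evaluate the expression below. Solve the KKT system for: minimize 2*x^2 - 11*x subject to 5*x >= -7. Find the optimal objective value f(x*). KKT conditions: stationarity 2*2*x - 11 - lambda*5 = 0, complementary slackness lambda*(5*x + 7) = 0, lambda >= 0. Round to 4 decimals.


Step 1: Try lambda = 0 (constraint inactive).
Stationarity: 2*2*x - 11 = 0
x* = 11/(2*2) = 2.75
Check constraint: 5*2.75 = 13.75 >= -7 -- satisfied.
Step 2: Compute optimal value.
f(x*) = 2*2.75^2 - 11*2.75 = -15.125


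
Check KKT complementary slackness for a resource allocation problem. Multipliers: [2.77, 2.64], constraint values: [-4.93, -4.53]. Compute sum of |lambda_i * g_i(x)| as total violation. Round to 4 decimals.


KKT complementary slackness check:
lambda_1 * g_1 = 2.77 * -4.93 = -13.6561
lambda_2 * g_2 = 2.64 * -4.53 = -11.9592
Total violation = 13.6561 + 11.9592 = 25.6153


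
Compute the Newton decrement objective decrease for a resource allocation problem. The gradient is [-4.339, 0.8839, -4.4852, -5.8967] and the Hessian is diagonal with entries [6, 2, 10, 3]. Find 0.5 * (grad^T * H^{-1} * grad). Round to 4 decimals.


Step 1: H is diagonal, so H^(-1) * g = [-0.7232, 0.442, -0.4485, -1.9656].
Step 2: g^T H^(-1) g = sum_i g_i^2 / H_ii
  = (-4.339)^2/6 + (0.8839)^2/2 + (-4.4852)^2/10 + (-5.8967)^2/3
  = 3.1378 + 0.3906 + 2.0117 + 11.5904 = 17.1305
Step 3: Objective decrease = 0.5 * g^T H^(-1) g = 8.5653


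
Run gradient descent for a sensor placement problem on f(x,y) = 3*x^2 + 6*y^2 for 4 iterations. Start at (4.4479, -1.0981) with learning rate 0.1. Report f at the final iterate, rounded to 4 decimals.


Gradient descent on f(x,y) = 3*x^2 + 6*y^2.
Starting point: (4.4479, -1.0981), alpha = 0.1
Step 1: grad_x = 2*3*4.4479 = 26.6874, grad_y = 2*6*-1.0981 = -13.1772
  x_1 = 4.4479 - 0.1*26.6874 = 1.7792
  y_1 = -1.0981 - 0.1*-13.1772 = 0.2196
Step 2: grad_x = 2*3*1.7792 = 10.675, grad_y = 2*6*0.2196 = 2.6354
  x_2 = 1.7792 - 0.1*10.675 = 0.7117
  y_2 = 0.2196 - 0.1*2.6354 = -0.0439
Step 3: grad_x = 2*3*0.7117 = 4.27, grad_y = 2*6*-0.0439 = -0.5271
  x_3 = 0.7117 - 0.1*4.27 = 0.2847
  y_3 = -0.0439 - 0.1*-0.5271 = 0.0088
Step 4: grad_x = 2*3*0.2847 = 1.708, grad_y = 2*6*0.0088 = 0.1054
  x_4 = 0.2847 - 0.1*1.708 = 0.1139
  y_4 = 0.0088 - 0.1*0.1054 = -0.0018
f(0.1139, -0.0018) = 3*0.1139^2 + 6*(-0.0018)^2 = 0.0389


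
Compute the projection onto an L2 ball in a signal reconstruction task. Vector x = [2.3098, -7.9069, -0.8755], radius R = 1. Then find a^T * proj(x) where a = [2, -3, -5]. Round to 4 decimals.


Step 1: Compute ||x|| (intermediates to 6 decimals).
||x|| = sqrt(2.3098^2 + (-7.9069)^2 + (-0.8755)^2) = 8.283764
Step 2: Project.
Since ||x|| > R, scale = R/||x|| = 1/8.283764 = 0.120718, proj(x) = scale * x
proj(x) = [0.278834, -0.954505, -0.105689]
Step 3: Dot product.
a^T * proj(x) = 2*0.278834 - 3*(-0.954505) - 5*(-0.105689) = 3.9496


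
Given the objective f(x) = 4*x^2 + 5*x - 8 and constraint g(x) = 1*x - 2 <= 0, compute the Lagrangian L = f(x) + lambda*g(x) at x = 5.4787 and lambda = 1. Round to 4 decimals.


Step 1: Evaluate f(x).
f(5.4787) = 4*5.4787^2 + 5*5.4787 - 8 = 139.4581
Step 2: Evaluate g(x).
g(5.4787) = 1*5.4787 - 2 = 3.4787
Step 3: Compute Lagrangian.
L = 139.4581 + 1*3.4787 = 142.9368


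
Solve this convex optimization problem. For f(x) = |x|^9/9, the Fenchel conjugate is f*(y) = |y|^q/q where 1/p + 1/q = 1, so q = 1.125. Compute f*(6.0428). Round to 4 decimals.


The conjugate exponent q satisfies 1/p + 1/q = 1.
p = 9, so q = 9/(9 - 1) = 1.125
|y|^q = 6.0428^1.125 = 7.5665
f*(6.0428) = 7.5665 / 1.125 = 6.7257


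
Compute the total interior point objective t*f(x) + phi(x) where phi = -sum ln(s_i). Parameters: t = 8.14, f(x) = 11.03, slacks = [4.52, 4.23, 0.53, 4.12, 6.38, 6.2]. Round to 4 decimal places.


Step 1: Compute log-barrier.
ln values: [1.5085, 1.4422, -0.6349, 1.4159, 1.8532, 1.8245]
phi = -(1.5085 + 1.4422 - 0.6349 + 1.4159 + 1.8532 + 1.8245) = -7.4094
Step 2: Compute augmented objective.
t*f(x) = 8.14*11.03 = 89.7842
Total = 89.7842 - 7.4094 = 82.3748


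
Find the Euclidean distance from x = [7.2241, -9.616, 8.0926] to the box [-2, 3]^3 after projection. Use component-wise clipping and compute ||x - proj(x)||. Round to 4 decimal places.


Project each component onto [-2, 3].
clip(7.2241) = 3.0, clip(-9.616) = -2.0, clip(8.0926) = 3.0
Projection = [3.0, -2.0, 3.0]
Squared diffs: [17.843, 58.0035, 25.9346]
Distance = sqrt(101.7811) = 10.0887


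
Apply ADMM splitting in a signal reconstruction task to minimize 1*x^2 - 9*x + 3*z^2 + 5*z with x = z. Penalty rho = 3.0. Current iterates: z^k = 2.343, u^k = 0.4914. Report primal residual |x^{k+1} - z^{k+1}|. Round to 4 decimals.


ADMM iteration with rho = 3.0, z^k = 2.343, u^k = 0.4914
Step 1: x-update.
Minimize 1*x^2 - 9*x + (3.0/2)*(x - 2.343 + 0.4914)^2
FOC: (2*1 + 3.0)*x = 9 + 3.0*(2.343 - 0.4914)
x^{k+1} = 2.911
Step 2: z-update.
Minimize 3*z^2 + 5*z + (3.0/2)*(2.911 - z + 0.4914)^2
FOC: (2*3 + 3.0)*z = -5 + 3.0*(2.911 + 0.4914)
z^{k+1} = 0.5786
Step 3: u-update.
u^{k+1} = 0.4914 + 2.911 - 0.5786 = 2.8238
Step 4: Primal residual = |2.911 - 0.5786| = 2.3324


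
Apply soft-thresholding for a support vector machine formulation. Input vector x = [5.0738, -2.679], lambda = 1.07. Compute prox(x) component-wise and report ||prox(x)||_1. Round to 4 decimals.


Soft-thresholding with lambda = 1.07:
prox(5.0738) = sign(5.0738)*max(|5.0738| - 1.07, 0) = 4.0038
prox(-2.679) = sign(-2.679)*max(|-2.679| - 1.07, 0) = -1.609
prox(x) = [4.0038, -1.609]
||prox(x)||_1 = 4.0038 + 1.609 = 5.6128


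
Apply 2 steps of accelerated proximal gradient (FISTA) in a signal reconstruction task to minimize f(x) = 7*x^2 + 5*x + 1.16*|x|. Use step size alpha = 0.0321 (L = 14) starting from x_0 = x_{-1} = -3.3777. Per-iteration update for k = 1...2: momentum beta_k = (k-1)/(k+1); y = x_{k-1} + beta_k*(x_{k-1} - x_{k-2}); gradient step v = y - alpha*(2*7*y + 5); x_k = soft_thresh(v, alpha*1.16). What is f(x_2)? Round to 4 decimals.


FISTA on f(x) = 7*x^2 + 5*x + 1.16*|x|
L = 14, alpha = 0.0321
Iteration 1: beta = 0.0, y = -3.3777 + 0.0*(-3.3777 + 3.3777) = -3.3777
  grad(y) = -42.2878, v = y - alpha*grad = -2.0203
  prox(v) = soft_thresh(-2.0203, 0.0372) = -1.983
Iteration 2: beta = 0.3333, y = -1.983 + 0.3333*(-1.983 + 3.3777) = -1.5181
  grad(y) = -16.2539, v = y - alpha*grad = -0.9964
  prox(v) = soft_thresh(-0.9964, 0.0372) = -0.9591
f(x_2) = 7*(-0.9591)^2 + 5*(-0.9591) + 1.16*|-0.9591| = 2.7566


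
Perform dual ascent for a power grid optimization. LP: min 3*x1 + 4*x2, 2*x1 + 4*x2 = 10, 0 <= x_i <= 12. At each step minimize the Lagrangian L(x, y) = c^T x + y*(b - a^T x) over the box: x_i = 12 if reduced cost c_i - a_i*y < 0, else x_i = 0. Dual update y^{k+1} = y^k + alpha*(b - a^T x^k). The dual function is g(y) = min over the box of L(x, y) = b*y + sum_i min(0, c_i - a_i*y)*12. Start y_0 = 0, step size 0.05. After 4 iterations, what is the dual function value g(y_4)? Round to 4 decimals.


Dual ascent for LP: min 3*x1 + 4*x2, 2*x1 + 4*x2 = 10, 0 <= x_i <= 12
Step 1: y^k = 0.0, reduced costs: (3.0, 4.0)
  x^k = (0.0, 0.0), subgradient = b - a^T x = 10.0
  y^{k+1} = 0.0 + 0.05*10.0 = 0.5
Step 2: y^k = 0.5, reduced costs: (2.0, 2.0)
  x^k = (0.0, 0.0), subgradient = b - a^T x = 10.0
  y^{k+1} = 0.5 + 0.05*10.0 = 1.0
Step 3: y^k = 1.0, reduced costs: (1.0, 0.0)
  x^k = (0.0, 0.0), subgradient = b - a^T x = 10.0
  y^{k+1} = 1.0 + 0.05*10.0 = 1.5
Step 4: y^k = 1.5, reduced costs: (0.0, -2.0)
  x^k = (0.0, 12.0), subgradient = b - a^T x = -38.0
  y^{k+1} = 1.5 + 0.05*-38.0 = -0.4
Dual objective at y_4 = -0.4: reduced costs (3.8, 5.6), box minimizer x = (0.0, 0.0)
g(y_4) = b*y + (c1 - a1*y)*x1 + (c2 - a2*y)*x2 = 10*(-0.4) + 3.8*0.0 + 5.6*0.0 = -4.0 + 0.0 + 0.0 = -4.0


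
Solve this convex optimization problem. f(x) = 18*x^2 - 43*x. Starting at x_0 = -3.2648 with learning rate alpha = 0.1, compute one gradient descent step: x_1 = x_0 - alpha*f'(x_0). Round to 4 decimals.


We compute the gradient at x_0 and apply the update.
f'(x) = 36*x - 43
f'(-3.2648) = 36*-3.2648 - 43 = -160.5328
x_1 = -3.2648 - 0.1*-160.5328 = 12.7885


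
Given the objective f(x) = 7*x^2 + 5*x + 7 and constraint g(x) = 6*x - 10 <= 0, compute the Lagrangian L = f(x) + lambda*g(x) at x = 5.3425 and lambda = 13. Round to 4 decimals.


Step 1: Evaluate f(x).
f(5.3425) = 7*5.3425^2 + 5*5.3425 + 7 = 233.5086
Step 2: Evaluate g(x).
g(5.3425) = 6*5.3425 - 10 = 22.055
Step 3: Compute Lagrangian.
L = 233.5086 + 13*22.055 = 520.2236


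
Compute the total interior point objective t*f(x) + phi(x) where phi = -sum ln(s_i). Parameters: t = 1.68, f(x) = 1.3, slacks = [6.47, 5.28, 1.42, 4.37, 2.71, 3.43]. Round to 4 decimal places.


Step 1: Compute log-barrier.
ln values: [1.8672, 1.6639, 0.3507, 1.4748, 0.9969, 1.2326]
phi = -(1.8672 + 1.6639 + 0.3507 + 1.4748 + 0.9969 + 1.2326) = -7.586
Step 2: Compute augmented objective.
t*f(x) = 1.68*1.3 = 2.184
Total = 2.184 - 7.586 = -5.402


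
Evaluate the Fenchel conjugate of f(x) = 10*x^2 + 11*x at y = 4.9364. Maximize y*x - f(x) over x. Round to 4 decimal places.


f*(y) = sup_x {y*x - a*x^2 - b*x} = sup_x {(y-b)*x - a*x^2}
FOC: (y - b) - 2a*x = 0 => x* = (y - b)/(2a)
x* = (4.9364 - 11)/(2*10) = -0.3032
f*(4.9364) = (y-b)^2/(4a) = (4.9364 - 11)^2/(4*10)
= 36.7672/40 = 0.9192


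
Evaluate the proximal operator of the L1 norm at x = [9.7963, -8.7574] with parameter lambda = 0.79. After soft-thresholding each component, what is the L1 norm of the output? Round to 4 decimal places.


Soft-thresholding with lambda = 0.79:
prox(9.7963) = sign(9.7963)*max(|9.7963| - 0.79, 0) = 9.0063
prox(-8.7574) = sign(-8.7574)*max(|-8.7574| - 0.79, 0) = -7.9674
prox(x) = [9.0063, -7.9674]
||prox(x)||_1 = 9.0063 + 7.9674 = 16.9737


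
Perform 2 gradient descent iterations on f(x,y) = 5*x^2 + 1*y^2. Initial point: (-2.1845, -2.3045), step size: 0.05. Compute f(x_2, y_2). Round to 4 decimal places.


Gradient descent on f(x,y) = 5*x^2 + 1*y^2.
Starting point: (-2.1845, -2.3045), alpha = 0.05
Step 1: grad_x = 2*5*-2.1845 = -21.845, grad_y = 2*1*-2.3045 = -4.609
  x_1 = -2.1845 - 0.05*-21.845 = -1.0923
  y_1 = -2.3045 - 0.05*-4.609 = -2.0741
Step 2: grad_x = 2*5*-1.0923 = -10.9225, grad_y = 2*1*-2.0741 = -4.1481
  x_2 = -1.0923 - 0.05*-10.9225 = -0.5461
  y_2 = -2.0741 - 0.05*-4.1481 = -1.8666
f(-0.5461, -1.8666) = 5*(-0.5461)^2 + 1*(-1.8666)^2 = 4.9756


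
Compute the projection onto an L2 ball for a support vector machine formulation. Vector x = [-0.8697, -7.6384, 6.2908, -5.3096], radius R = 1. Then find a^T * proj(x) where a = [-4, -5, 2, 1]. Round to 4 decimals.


Step 1: Compute ||x|| (intermediates to 6 decimals).
||x|| = sqrt((-0.8697)^2 + (-7.6384)^2 + 6.2908^2 + (-5.3096)^2) = 11.26355
Step 2: Project.
Since ||x|| > R, scale = R/||x|| = 1/11.26355 = 0.088782, proj(x) = scale * x
proj(x) = [-0.077214, -0.678152, 0.55851, -0.471397]
Step 3: Dot product.
a^T * proj(x) = -4*(-0.077214) - 5*(-0.678152) + 2*0.55851 + 1*(-0.471397) = 4.3452


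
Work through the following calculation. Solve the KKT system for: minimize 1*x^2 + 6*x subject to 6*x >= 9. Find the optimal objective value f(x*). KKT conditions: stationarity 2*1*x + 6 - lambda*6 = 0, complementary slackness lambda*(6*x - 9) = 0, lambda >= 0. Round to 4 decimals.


Step 1: Try lambda = 0 (constraint inactive).
x_unc = -6/(2*1) = -3.0
Check: 6*-3.0 = -18.0 < 9 -- violated!
Step 2: Constraint must be active: 6*x = 9
x* = 9/6 = 1.5
lambda = (2*1*1.5 + 6)/6 = 1.5
Step 3: Compute optimal value.
f(x*) = 1*1.5^2 + 6*1.5 = 11.25


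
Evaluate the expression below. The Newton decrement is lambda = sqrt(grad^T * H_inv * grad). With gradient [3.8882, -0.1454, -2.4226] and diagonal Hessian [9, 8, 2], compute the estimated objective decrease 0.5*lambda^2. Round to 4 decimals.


Step 1: H is diagonal, so H^(-1) * g = [0.432, -0.0182, -1.2113].
Step 2: g^T H^(-1) g = sum_i g_i^2 / H_ii
  = (3.8882)^2/9 + (-0.1454)^2/8 + (-2.4226)^2/2
  = 1.6798 + 0.0026 + 2.9345 = 4.6169
Step 3: Objective decrease = 0.5 * g^T H^(-1) g = 2.3085


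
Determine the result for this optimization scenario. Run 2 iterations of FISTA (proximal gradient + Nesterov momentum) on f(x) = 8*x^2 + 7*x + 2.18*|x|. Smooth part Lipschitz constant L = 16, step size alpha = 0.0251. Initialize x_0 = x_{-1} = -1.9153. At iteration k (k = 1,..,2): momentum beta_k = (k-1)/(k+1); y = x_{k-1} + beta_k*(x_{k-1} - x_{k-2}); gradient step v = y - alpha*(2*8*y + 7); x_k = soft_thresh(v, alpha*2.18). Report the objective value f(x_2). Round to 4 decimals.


FISTA on f(x) = 8*x^2 + 7*x + 2.18*|x|
L = 16, alpha = 0.0251
Iteration 1: beta = 0.0, y = -1.9153 + 0.0*(-1.9153 + 1.9153) = -1.9153
  grad(y) = -23.6448, v = y - alpha*grad = -1.3218
  prox(v) = soft_thresh(-1.3218, 0.0547) = -1.2671
Iteration 2: beta = 0.3333, y = -1.2671 + 0.3333*(-1.2671 + 1.9153) = -1.051
  grad(y) = -9.8165, v = y - alpha*grad = -0.8046
  prox(v) = soft_thresh(-0.8046, 0.0547) = -0.7499
f(x_2) = 8*(-0.7499)^2 + 7*(-0.7499) + 2.18*|-0.7499| = 0.8844


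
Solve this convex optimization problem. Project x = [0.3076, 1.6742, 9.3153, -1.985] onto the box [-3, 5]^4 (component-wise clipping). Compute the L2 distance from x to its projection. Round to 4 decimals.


Project each component onto [-3, 5].
clip(0.3076) = 0.3076, clip(1.6742) = 1.6742, clip(9.3153) = 5.0, clip(-1.985) = -1.985
Projection = [0.3076, 1.6742, 5.0, -1.985]
Squared diffs: [0.0, 0.0, 18.6218, 0.0]
Distance = sqrt(18.6218) = 4.3153


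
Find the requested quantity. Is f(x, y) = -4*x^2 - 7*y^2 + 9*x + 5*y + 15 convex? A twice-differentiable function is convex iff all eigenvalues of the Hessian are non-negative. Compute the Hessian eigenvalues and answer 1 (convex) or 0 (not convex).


The Hessian of f(x,y) = -4*x^2 - 7*y^2 + 9*x + 5*y + 15 is:
H = [[-8, 0], [0, -14]]
Trace = -8 - 14 = -22
Determinant = -8*-14 - (0)^2 = 112
Discriminant = (-22)^2 - 4*112 = 36.0
Eigenvalues: lambda_1 = -14.0, lambda_2 = -8.0
The function is not convex.

0


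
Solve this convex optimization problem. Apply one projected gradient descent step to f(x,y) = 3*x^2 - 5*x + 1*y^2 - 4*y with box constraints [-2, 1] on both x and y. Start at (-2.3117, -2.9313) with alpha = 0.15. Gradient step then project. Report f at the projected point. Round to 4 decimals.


Step 1: Compute gradient at (-2.3117, -2.9313).
grad_x = 2*3*-2.3117 - 5 = -18.8702
grad_y = 2*1*-2.9313 - 4 = -9.8626
Step 2: Gradient step.
x_raw = -2.3117 - 0.15*-18.8702 = 0.5188
y_raw = -2.9313 - 0.15*-9.8626 = -1.4519
Step 3: Project onto [-2, 1].
x_proj = clip(0.5188) = 0.5188
y_proj = clip(-1.4519) = -1.4519
Step 4: Evaluate f.
f(0.5188, -1.4519) = 6.1291


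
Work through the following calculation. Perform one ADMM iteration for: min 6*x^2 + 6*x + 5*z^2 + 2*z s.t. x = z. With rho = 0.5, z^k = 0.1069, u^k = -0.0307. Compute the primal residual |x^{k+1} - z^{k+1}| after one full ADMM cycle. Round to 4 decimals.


ADMM iteration with rho = 0.5, z^k = 0.1069, u^k = -0.0307
Step 1: x-update.
Minimize 6*x^2 + 6*x + (0.5/2)*(x - 0.1069 - 0.0307)^2
FOC: (2*6 + 0.5)*x = -6 + 0.5*(0.1069 + 0.0307)
x^{k+1} = -0.4745
Step 2: z-update.
Minimize 5*z^2 + 2*z + (0.5/2)*(-0.4745 - z - 0.0307)^2
FOC: (2*5 + 0.5)*z = -2 + 0.5*(-0.4745 - 0.0307)
z^{k+1} = -0.2145
Step 3: u-update.
u^{k+1} = -0.0307 - 0.4745 + 0.2145 = -0.2907
Step 4: Primal residual = |-0.4745 + 0.2145| = 0.26


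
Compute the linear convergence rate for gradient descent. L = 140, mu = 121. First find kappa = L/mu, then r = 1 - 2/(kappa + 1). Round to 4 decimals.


Step 1: Compute the condition number.
kappa = L/mu = 140/121 = 1.157
Step 2: Compute the convergence rate.
r = 1 - 2/(kappa + 1) = 1 - 2*mu/(L + mu) = (L - mu)/(L + mu) = 19/261 = 0.0728


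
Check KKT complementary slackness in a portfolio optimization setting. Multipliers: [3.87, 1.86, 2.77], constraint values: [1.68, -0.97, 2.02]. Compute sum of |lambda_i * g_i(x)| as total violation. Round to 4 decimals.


KKT complementary slackness check:
lambda_1 * g_1 = 3.87 * 1.68 = 6.5016
lambda_2 * g_2 = 1.86 * -0.97 = -1.8042
lambda_3 * g_3 = 2.77 * 2.02 = 5.5954
Total violation = 6.5016 + 1.8042 + 5.5954 = 13.9012


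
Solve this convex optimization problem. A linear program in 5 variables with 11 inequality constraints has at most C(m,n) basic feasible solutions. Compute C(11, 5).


Each vertex corresponds to some choice of n active constraints out of m, so the number of vertices is at most C(m, n) = m! / (n!(m-n)!).
m = 11, n = 5
Numerator: 11 * 10 * 9 * 8 * 7
Denominator: 5! = 120
C(11, 5) = 462


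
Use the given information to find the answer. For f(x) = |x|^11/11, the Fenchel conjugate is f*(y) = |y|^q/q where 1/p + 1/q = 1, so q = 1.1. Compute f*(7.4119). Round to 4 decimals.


The conjugate exponent q satisfies 1/p + 1/q = 1.
p = 11, so q = 11/(11 - 1) = 1.1
|y|^q = 7.4119^1.1 = 9.0557
f*(7.4119) = 9.0557 / 1.1 = 8.2325


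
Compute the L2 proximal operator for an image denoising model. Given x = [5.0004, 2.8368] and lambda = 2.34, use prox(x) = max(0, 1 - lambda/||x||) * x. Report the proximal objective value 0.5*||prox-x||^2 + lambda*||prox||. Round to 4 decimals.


Step 1: Compute ||x||.
||x|| = 5.749
Step 2: Compute scaling factor.
scale = max(0, 1 - 2.34/5.749) = 0.593
Step 3: prox(x) = [2.9651, 1.6822]
||prox(x)|| = 3.409
Step 4: Proximal objective.
0.5*||prox-x||^2 = 2.7378
lambda*||prox|| = 7.9771
Total = 10.7149
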